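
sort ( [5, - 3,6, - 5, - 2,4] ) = [ - 5, - 3, - 2, 4, 5 , 6 ] 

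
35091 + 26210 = 61301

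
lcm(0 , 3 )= 0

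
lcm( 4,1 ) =4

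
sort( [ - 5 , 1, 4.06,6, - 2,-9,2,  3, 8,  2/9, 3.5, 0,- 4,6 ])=[ - 9, - 5,  -  4, - 2 , 0, 2/9,1,2, 3,3.5, 4.06, 6,6, 8 ] 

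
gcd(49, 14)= 7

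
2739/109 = 25 + 14/109 = 25.13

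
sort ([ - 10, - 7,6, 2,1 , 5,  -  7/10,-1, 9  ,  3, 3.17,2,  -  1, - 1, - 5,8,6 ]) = [ - 10, - 7, - 5, - 1, - 1, - 1,- 7/10,1, 2,2,3, 3.17, 5, 6, 6, 8, 9 ] 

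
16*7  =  112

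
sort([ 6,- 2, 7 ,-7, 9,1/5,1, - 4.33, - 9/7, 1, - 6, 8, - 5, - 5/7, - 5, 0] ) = [ - 7, - 6,-5,- 5, - 4.33, - 2, - 9/7,-5/7,  0,  1/5, 1 , 1, 6 , 7 , 8, 9 ] 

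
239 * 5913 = 1413207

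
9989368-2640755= 7348613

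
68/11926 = 34/5963 = 0.01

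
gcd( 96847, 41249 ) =1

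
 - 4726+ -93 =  - 4819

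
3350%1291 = 768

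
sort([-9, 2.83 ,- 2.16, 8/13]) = [ -9, - 2.16, 8/13, 2.83]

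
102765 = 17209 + 85556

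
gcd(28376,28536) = 8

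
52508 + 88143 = 140651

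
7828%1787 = 680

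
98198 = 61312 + 36886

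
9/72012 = 3/24004 = 0.00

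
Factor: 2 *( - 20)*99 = -2^3*3^2*5^1*11^1 = -3960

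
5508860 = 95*57988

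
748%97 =69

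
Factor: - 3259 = -3259^1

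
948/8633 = 948/8633 = 0.11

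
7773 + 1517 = 9290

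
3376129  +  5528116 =8904245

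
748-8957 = -8209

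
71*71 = 5041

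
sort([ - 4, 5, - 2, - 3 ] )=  [ - 4, - 3, - 2,5]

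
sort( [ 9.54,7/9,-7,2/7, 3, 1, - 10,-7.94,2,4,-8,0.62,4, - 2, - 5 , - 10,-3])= [ - 10, - 10, - 8, - 7.94 ,-7 , - 5 , - 3, - 2,2/7,0.62  ,  7/9,1,2,3 , 4,4,9.54 ] 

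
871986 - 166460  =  705526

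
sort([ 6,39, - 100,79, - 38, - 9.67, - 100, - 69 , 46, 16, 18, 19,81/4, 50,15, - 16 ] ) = [ - 100,  -  100, - 69, - 38,- 16, - 9.67, 6,15,16,  18, 19, 81/4,39,46, 50,79] 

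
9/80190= 1/8910= 0.00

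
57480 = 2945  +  54535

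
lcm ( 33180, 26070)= 364980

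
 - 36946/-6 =18473/3 = 6157.67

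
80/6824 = 10/853 = 0.01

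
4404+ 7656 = 12060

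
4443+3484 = 7927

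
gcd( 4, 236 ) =4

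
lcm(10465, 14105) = 324415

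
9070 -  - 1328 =10398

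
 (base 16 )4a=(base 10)74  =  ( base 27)2k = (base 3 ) 2202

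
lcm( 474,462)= 36498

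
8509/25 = 8509/25 =340.36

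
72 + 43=115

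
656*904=593024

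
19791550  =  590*33545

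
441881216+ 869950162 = 1311831378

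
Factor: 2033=19^1 * 107^1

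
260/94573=260/94573=0.00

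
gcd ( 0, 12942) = 12942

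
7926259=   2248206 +5678053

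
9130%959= 499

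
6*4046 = 24276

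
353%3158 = 353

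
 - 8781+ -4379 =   -  13160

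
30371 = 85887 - 55516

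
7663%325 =188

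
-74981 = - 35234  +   - 39747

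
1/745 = 1/745 = 0.00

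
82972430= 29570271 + 53402159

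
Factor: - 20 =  - 2^2*5^1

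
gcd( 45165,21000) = 15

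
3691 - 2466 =1225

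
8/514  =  4/257 = 0.02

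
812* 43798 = 35563976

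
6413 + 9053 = 15466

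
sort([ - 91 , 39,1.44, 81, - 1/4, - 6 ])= [ - 91,-6,- 1/4,1.44, 39,  81 ] 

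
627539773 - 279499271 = 348040502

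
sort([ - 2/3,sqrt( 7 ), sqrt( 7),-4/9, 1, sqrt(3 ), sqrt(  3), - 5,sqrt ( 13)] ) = [-5, - 2/3, - 4/9, 1, sqrt(3), sqrt( 3), sqrt(7 ),sqrt( 7), sqrt(13)]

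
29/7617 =29/7617 = 0.00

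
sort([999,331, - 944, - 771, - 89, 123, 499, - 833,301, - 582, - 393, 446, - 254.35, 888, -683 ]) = [ - 944, - 833 , - 771, - 683,-582, -393,-254.35, - 89, 123, 301,  331,  446, 499,888, 999] 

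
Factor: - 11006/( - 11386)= 5503^1*5693^(- 1 ) = 5503/5693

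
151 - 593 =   -  442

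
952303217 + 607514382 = 1559817599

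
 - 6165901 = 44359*( - 139) 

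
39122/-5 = -39122/5 =- 7824.40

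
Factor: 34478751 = 3^1*11492917^1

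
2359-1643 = 716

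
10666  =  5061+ 5605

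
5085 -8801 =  - 3716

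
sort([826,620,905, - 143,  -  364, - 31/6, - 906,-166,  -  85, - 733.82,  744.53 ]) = [ -906, - 733.82 , - 364, - 166, - 143, - 85, - 31/6 , 620 , 744.53, 826, 905]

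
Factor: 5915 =5^1 * 7^1*13^2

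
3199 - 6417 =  - 3218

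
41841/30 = 1394 + 7/10 = 1394.70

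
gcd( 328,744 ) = 8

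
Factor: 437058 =2^1*3^2 *24281^1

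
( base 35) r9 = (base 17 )352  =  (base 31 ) uo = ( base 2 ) 1110111010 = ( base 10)954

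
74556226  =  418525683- 343969457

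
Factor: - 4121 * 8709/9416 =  - 2^( - 3 )*3^1*11^( - 1)*13^1*107^( - 1)*317^1 *2903^1 = - 35889789/9416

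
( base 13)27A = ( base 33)da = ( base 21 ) kj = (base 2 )110110111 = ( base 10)439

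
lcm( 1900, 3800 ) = 3800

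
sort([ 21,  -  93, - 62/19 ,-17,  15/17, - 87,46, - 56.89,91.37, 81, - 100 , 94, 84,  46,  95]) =[ - 100, - 93, - 87, - 56.89 , - 17,- 62/19, 15/17,21,  46,  46 , 81,84,  91.37 , 94,95 ] 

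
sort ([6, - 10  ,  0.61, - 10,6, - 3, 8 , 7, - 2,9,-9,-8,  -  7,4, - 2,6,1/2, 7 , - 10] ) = [-10, - 10, - 10 , - 9 ,-8 ,-7, - 3, - 2,  -  2, 1/2, 0.61,4, 6,6, 6,7,  7, 8,  9]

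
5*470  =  2350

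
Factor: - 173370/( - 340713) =2^1 * 3^( - 2)*5^1*5779^1*12619^(  -  1) = 57790/113571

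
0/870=0 =0.00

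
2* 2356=4712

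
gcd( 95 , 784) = 1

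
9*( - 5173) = -46557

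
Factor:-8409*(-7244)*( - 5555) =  - 338381691780  =  -2^2 * 3^1*5^1*11^1*101^1*1811^1*2803^1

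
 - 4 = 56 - 60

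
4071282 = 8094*503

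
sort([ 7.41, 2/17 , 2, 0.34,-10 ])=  [ - 10,2/17 , 0.34, 2 , 7.41] 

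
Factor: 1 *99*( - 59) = - 5841 = - 3^2*11^1*59^1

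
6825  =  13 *525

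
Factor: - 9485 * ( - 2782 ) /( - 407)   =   - 2^1*5^1*7^1 * 11^( - 1 )*  13^1*37^ ( - 1 )*107^1*271^1 = - 26387270/407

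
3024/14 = 216=216.00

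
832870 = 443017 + 389853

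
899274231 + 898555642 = 1797829873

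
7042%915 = 637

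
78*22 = 1716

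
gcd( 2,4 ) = 2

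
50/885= 10/177 = 0.06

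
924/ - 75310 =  - 1 +37193/37655 = - 0.01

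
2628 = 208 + 2420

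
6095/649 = 9 +254/649 = 9.39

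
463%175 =113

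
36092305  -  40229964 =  - 4137659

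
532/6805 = 532/6805 =0.08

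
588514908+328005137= 916520045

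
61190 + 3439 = 64629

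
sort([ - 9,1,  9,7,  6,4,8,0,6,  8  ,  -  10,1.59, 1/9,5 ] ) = [ - 10,-9, 0,  1/9 , 1,1.59,4, 5,6,6,7, 8,8,9] 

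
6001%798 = 415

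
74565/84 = 887 + 19/28 = 887.68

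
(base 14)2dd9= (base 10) 8227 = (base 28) adn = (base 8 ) 20043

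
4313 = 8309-3996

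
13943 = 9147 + 4796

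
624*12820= 7999680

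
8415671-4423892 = 3991779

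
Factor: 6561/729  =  3^2 =9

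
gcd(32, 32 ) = 32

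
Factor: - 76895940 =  - 2^2* 3^1 * 5^1*11^1*263^1  *443^1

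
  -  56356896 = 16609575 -72966471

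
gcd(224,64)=32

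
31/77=31/77=0.40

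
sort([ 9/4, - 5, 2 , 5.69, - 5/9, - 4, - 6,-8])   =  [ - 8, -6,  -  5 , - 4 , - 5/9,2,9/4,5.69 ] 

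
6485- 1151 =5334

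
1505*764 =1149820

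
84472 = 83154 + 1318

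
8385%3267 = 1851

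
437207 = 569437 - 132230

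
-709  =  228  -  937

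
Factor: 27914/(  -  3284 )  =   - 17/2=- 2^ ( - 1 )*17^1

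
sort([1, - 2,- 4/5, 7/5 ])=[ - 2, - 4/5, 1, 7/5 ]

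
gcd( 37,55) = 1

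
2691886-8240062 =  - 5548176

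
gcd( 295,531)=59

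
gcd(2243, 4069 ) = 1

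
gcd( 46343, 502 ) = 1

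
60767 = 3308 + 57459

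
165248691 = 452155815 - 286907124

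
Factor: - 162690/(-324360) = 2^( - 2)*3^( - 1) * 11^1 * 29^1*53^(-1 ) = 319/636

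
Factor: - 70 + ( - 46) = - 116= - 2^2 * 29^1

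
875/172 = 5 + 15/172 = 5.09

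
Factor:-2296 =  - 2^3*7^1 * 41^1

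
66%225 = 66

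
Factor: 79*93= 3^1*31^1*79^1 = 7347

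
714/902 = 357/451 = 0.79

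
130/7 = 18+4/7  =  18.57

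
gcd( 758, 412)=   2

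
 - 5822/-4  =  2911/2=1455.50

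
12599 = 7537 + 5062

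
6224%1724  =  1052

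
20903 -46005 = -25102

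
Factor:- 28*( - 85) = 2^2*5^1*7^1*  17^1 = 2380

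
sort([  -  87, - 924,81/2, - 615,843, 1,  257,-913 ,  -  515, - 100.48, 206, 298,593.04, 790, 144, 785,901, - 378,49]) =[ - 924,-913, - 615 ,  -  515,  -  378, - 100.48 , - 87, 1,81/2, 49,144, 206,257,  298, 593.04,785,790,  843, 901]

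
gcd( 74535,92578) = 1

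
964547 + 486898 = 1451445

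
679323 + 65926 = 745249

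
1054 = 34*31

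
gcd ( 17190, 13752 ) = 3438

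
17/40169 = 17/40169 = 0.00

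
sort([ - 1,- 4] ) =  [-4,-1]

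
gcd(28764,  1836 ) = 612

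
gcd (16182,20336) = 62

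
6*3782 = 22692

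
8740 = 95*92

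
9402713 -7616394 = 1786319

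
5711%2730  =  251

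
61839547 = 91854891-30015344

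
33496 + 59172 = 92668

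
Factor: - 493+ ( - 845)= - 2^1 * 3^1*223^1 = - 1338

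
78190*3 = 234570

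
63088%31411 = 266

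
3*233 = 699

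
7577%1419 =482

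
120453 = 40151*3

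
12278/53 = 12278/53 = 231.66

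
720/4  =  180  =  180.00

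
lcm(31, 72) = 2232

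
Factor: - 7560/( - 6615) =8/7 = 2^3*7^( - 1)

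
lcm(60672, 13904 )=667392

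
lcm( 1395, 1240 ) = 11160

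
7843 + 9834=17677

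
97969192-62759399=35209793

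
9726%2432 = 2430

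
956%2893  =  956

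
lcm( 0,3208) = 0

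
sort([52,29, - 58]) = [ - 58, 29,52]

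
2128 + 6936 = 9064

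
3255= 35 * 93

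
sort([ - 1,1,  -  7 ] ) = [-7,-1,1]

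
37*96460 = 3569020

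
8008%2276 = 1180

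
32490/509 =32490/509 = 63.83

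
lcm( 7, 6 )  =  42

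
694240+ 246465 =940705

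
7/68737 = 7/68737 = 0.00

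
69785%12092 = 9325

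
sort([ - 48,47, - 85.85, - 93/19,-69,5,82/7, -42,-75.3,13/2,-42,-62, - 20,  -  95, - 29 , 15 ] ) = [ - 95,-85.85, - 75.3, - 69 , - 62,  -  48, - 42,-42,-29, - 20, - 93/19,5,13/2 , 82/7,  15,47] 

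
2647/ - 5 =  - 530 + 3/5  =  - 529.40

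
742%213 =103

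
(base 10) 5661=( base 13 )2766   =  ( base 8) 13035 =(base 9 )7680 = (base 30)68L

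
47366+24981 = 72347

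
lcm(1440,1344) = 20160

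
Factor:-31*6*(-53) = 9858= 2^1*3^1 * 31^1 *53^1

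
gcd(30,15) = 15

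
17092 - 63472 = -46380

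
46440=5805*8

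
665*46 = 30590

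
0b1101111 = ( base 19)5G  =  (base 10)111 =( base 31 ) 3I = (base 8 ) 157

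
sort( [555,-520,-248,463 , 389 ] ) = [ - 520, - 248,389, 463, 555]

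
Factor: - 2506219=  - 463^1*5413^1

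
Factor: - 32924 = - 2^2*8231^1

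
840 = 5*168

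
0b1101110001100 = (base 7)26363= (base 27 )9i5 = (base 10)7052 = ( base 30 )7P2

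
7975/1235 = 1595/247 = 6.46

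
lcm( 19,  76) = 76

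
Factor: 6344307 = 3^2*541^1 * 1303^1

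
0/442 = 0 = 0.00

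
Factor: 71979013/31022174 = 2^(-1 )*19^ ( - 2)*42967^ ( - 1)*71979013^1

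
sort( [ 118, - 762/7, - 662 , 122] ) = [ - 662,-762/7 , 118,122 ]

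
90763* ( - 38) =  - 3448994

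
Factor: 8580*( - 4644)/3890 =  - 2^3*3^4*11^1*13^1*43^1*389^( - 1)=- 3984552/389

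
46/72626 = 23/36313=0.00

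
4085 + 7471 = 11556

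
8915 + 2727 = 11642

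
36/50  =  18/25  =  0.72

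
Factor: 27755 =5^1*7^1 * 13^1*61^1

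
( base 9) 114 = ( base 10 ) 94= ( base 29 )37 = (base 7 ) 163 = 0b1011110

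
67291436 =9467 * 7108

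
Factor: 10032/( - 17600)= - 57/100 = -  2^(  -  2)*3^1*5^(  -  2)*19^1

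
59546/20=2977 + 3/10 = 2977.30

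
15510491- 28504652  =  -12994161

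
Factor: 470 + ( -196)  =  2^1*137^1 = 274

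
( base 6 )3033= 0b1010011101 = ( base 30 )M9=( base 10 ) 669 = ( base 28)NP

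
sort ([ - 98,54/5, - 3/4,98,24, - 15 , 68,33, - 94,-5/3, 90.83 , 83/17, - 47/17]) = [ - 98, - 94, - 15  ,  -  47/17, - 5/3, - 3/4,83/17, 54/5, 24,33, 68,90.83,98] 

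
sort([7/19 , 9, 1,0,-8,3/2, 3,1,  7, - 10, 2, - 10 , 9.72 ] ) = [  -  10, - 10, - 8,0 , 7/19,1,1, 3/2, 2,3, 7, 9,  9.72]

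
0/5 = 0 = 0.00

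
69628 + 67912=137540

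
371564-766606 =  - 395042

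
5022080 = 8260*608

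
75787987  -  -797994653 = 873782640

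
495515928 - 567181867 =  - 71665939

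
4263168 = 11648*366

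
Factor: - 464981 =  - 11^1 * 41^1*1031^1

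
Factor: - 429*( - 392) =2^3 * 3^1*7^2*11^1 *13^1 = 168168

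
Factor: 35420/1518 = 70/3= 2^1*3^(-1) * 5^1*7^1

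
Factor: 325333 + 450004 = 775337 = 53^1 *14629^1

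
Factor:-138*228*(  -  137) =2^3* 3^2 * 19^1* 23^1*137^1 = 4310568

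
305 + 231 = 536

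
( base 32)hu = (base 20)18e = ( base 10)574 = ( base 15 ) 284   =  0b1000111110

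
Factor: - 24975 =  - 3^3*5^2* 37^1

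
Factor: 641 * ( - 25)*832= - 2^6*5^2*13^1*641^1 = -13332800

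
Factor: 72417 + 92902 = 7^1*11^1 * 19^1*113^1 = 165319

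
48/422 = 24/211 = 0.11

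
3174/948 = 529/158 = 3.35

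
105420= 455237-349817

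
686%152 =78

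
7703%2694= 2315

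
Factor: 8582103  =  3^2*953567^1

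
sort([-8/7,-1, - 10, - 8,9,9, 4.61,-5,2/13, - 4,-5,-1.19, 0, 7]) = [-10,-8, - 5, - 5, - 4, - 1.19, - 8/7 , - 1,0 , 2/13, 4.61, 7, 9,9 ] 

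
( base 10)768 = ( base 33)n9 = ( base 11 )639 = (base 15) 363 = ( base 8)1400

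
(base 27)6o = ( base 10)186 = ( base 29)6c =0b10111010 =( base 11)15A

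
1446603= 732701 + 713902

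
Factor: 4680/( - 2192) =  - 585/274 = -2^(  -  1)*3^2*5^1*13^1 * 137^( - 1 )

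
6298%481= 45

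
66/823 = 66/823 = 0.08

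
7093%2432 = 2229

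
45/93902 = 45/93902  =  0.00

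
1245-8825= - 7580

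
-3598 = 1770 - 5368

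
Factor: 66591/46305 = 3^ ( - 1)*5^(-1)*7^(-1)*151^1 = 151/105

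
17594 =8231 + 9363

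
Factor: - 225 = -3^2  *5^2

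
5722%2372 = 978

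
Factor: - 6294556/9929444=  - 7^( -1)*17^1*53^( -1)*6691^( - 1)*92567^1 = - 1573639/2482361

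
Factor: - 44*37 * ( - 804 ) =2^4*3^1*11^1*37^1*67^1 = 1308912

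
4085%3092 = 993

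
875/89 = 9 + 74/89 = 9.83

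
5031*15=75465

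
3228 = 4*807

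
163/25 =163/25 = 6.52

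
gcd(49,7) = 7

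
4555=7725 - 3170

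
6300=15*420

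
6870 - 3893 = 2977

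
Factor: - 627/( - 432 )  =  2^( - 4 )*3^ ( - 2 ) *11^1*19^1 = 209/144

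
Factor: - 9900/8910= - 2^1* 3^( - 2 ) * 5^1 = - 10/9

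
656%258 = 140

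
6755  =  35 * 193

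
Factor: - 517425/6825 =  - 6899/91 = - 7^ ( - 1 )*13^( -1)*6899^1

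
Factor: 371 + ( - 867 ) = -496 = - 2^4*31^1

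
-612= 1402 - 2014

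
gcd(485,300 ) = 5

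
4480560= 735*6096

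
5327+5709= 11036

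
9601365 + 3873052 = 13474417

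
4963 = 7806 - 2843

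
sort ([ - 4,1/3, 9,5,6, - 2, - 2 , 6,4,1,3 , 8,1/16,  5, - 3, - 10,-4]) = [ - 10, - 4, - 4, - 3, - 2, - 2, 1/16,1/3,1, 3,  4, 5,5,6,6,8, 9]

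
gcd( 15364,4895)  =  1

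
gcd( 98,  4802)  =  98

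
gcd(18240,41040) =4560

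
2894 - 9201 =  - 6307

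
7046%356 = 282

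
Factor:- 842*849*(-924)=660528792  =  2^3* 3^2*7^1*11^1*283^1*421^1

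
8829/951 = 9 + 90/317 =9.28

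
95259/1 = 95259 = 95259.00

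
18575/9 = 2063 + 8/9 = 2063.89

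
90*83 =7470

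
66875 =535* 125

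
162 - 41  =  121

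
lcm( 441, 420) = 8820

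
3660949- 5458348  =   - 1797399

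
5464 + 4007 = 9471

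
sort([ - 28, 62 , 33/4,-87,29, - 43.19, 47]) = [ - 87,-43.19, - 28, 33/4,29, 47, 62]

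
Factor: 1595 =5^1*11^1*29^1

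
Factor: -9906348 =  - 2^2  *  3^1*463^1 * 1783^1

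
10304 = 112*92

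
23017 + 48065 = 71082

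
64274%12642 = 1064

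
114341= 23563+90778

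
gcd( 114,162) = 6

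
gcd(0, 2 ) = 2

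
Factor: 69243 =3^1*23081^1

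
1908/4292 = 477/1073=0.44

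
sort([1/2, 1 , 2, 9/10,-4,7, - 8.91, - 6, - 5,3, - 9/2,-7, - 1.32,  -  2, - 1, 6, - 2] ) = [ - 8.91, - 7, - 6,-5, - 9/2, - 4 , - 2, - 2, - 1.32, - 1,1/2, 9/10,1, 2,3,6, 7 ]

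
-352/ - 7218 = 176/3609= 0.05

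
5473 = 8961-3488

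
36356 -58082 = - 21726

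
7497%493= 102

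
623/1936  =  623/1936 = 0.32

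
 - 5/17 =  - 5/17  =  - 0.29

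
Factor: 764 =2^2 * 191^1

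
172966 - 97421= 75545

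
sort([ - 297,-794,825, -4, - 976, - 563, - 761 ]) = [ - 976, - 794, - 761, - 563, - 297, - 4,825] 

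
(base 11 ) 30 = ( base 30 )13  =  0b100001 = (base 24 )19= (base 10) 33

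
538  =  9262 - 8724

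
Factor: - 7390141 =-11^1*671831^1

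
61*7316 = 446276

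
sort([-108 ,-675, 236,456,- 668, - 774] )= [-774, - 675, - 668,-108,  236, 456 ]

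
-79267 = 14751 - 94018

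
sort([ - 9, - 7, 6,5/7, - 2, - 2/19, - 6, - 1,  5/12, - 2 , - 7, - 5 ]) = [ - 9, - 7, - 7,-6, - 5, - 2, - 2, - 1, - 2/19,5/12,5/7, 6]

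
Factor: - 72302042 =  - 2^1 * 36151021^1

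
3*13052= 39156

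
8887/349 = 8887/349=   25.46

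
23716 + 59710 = 83426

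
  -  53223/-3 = 17741/1 = 17741.00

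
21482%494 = 240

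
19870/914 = 21 + 338/457 = 21.74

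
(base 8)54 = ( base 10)44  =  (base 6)112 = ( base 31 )1d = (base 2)101100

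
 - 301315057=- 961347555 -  -660032498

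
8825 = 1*8825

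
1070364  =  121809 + 948555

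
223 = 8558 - 8335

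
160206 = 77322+82884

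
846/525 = 282/175 = 1.61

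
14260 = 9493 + 4767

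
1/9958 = 1/9958 = 0.00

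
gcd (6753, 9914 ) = 1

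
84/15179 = 84/15179=0.01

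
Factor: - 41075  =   - 5^2*31^1*53^1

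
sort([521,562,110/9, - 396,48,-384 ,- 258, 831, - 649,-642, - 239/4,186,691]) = [ - 649, - 642, - 396,-384,-258 ,- 239/4,110/9, 48, 186,521 , 562,691, 831]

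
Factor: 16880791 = 131^1*  128861^1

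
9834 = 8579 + 1255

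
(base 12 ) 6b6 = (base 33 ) uc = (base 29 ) 15g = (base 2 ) 1111101010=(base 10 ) 1002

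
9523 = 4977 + 4546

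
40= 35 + 5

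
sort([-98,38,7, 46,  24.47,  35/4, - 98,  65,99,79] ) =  [ -98,-98, 7, 35/4,24.47, 38,  46, 65, 79 , 99]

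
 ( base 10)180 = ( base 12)130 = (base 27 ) 6i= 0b10110100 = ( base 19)99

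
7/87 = 7/87 = 0.08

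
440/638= 20/29 = 0.69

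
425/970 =85/194 = 0.44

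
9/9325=9/9325 = 0.00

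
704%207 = 83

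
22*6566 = 144452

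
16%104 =16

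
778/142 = 5  +  34/71 = 5.48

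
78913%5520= 1633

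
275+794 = 1069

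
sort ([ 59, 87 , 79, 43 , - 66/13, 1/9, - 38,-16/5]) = [ - 38,-66/13, - 16/5,1/9 , 43, 59, 79,87] 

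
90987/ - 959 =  - 95 + 118/959 = -  94.88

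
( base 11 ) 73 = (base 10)80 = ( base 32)2g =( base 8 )120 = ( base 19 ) 44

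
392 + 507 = 899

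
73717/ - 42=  - 1756 + 5/6  =  -  1755.17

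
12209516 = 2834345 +9375171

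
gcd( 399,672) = 21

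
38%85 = 38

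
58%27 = 4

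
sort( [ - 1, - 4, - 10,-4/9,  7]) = [-10, - 4, - 1, - 4/9,7 ] 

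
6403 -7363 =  - 960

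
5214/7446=869/1241= 0.70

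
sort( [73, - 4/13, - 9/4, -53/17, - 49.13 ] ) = [-49.13,-53/17,  -  9/4, - 4/13, 73 ] 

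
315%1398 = 315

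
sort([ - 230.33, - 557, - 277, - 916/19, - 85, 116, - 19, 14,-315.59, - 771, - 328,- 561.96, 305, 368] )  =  [ - 771,-561.96 , - 557, - 328, - 315.59, - 277,  -  230.33, - 85,  -  916/19 , - 19, 14, 116, 305, 368]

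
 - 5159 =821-5980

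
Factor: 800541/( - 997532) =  - 2^( - 2)*3^2*7^1 *97^1*131^1*249383^( - 1)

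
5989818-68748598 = -62758780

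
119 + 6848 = 6967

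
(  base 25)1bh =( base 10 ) 917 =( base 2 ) 1110010101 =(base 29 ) 12I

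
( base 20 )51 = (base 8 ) 145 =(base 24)45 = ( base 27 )3k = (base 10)101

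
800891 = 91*8801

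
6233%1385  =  693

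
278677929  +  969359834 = 1248037763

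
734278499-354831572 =379446927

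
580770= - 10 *(-58077 ) 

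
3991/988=4 + 3/76 = 4.04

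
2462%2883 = 2462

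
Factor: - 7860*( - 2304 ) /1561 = 2^10*3^3 * 5^1*7^ ( - 1 )*131^1*223^(- 1 )=   18109440/1561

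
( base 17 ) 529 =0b10111010000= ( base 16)5D0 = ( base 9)2033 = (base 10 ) 1488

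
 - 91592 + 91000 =-592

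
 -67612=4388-72000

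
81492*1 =81492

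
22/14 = 11/7=1.57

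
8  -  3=5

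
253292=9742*26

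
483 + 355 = 838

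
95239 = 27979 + 67260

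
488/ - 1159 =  - 8/19=- 0.42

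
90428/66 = 1370+4/33  =  1370.12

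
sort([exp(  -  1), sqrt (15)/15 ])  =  [ sqrt(15)/15, exp( - 1) ] 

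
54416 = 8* 6802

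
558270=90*6203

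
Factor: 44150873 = 13^1*193^1*17597^1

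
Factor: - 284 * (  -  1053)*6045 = 1807769340 = 2^2*3^5*5^1*13^2*31^1*71^1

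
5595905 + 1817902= 7413807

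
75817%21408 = 11593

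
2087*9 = 18783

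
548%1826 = 548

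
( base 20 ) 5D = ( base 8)161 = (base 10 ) 113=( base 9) 135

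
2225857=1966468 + 259389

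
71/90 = 71/90 =0.79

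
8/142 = 4/71 = 0.06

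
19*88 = 1672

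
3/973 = 3/973 = 0.00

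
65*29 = 1885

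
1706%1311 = 395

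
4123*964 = 3974572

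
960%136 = 8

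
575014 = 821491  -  246477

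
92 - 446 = - 354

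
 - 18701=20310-39011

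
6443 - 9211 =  - 2768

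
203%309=203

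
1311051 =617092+693959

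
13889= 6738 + 7151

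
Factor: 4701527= 79^1*59513^1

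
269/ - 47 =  - 269/47 =- 5.72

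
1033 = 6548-5515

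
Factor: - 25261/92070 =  - 2^( - 1 ) * 3^ ( - 3) * 5^( - 1) * 11^( - 1 ) * 31^( - 1 )*25261^1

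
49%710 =49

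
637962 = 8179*78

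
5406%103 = 50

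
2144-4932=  - 2788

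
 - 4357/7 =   -  623 + 4/7 = -  622.43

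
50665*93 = 4711845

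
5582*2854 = 15931028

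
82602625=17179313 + 65423312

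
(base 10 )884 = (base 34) Q0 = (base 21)202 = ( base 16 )374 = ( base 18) 2D2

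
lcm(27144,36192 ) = 108576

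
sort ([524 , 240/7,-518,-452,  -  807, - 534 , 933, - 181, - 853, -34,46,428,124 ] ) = [ - 853, - 807, - 534, -518, -452, - 181,-34, 240/7, 46,124,  428,524,  933]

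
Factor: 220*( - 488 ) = - 2^5*5^1* 11^1*61^1 = - 107360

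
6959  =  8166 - 1207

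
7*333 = 2331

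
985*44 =43340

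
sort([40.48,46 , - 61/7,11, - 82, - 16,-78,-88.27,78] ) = [ - 88.27, - 82 ,-78,  -  16,-61/7,11,40.48,46, 78]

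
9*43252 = 389268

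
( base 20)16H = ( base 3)201220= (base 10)537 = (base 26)kh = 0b1000011001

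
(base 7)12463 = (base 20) 868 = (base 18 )A4G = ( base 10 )3328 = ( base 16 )D00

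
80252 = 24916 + 55336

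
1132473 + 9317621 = 10450094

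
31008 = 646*48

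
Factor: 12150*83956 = 1020065400 = 2^3*3^5*5^2 * 139^1*151^1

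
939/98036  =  939/98036 = 0.01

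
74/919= 74/919=0.08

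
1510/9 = 167  +  7/9 = 167.78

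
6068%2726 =616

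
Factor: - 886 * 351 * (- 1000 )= 310986000=2^4*3^3*5^3*13^1*443^1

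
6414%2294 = 1826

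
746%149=1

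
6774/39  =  173 + 9/13 = 173.69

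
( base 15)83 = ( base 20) 63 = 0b1111011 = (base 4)1323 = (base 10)123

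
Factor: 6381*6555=3^3*5^1*19^1*23^1*709^1 = 41827455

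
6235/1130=5 + 117/226 = 5.52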